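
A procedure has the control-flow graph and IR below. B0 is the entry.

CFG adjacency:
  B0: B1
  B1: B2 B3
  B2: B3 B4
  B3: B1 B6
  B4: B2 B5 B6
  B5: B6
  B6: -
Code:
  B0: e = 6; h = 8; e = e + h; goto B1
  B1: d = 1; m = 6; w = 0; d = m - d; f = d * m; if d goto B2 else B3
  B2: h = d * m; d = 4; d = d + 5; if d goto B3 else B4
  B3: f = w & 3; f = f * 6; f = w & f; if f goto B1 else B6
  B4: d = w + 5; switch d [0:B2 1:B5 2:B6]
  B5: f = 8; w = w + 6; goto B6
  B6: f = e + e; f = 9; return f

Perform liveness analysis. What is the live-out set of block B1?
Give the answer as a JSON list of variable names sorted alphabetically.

Block summaries:
  B0: def={e,h} ue=∅
  B1: def={d,f,m,w} ue=∅
  B2: def={d,h} ue={d,m}
  B3: def={f} ue={w}
  B4: def={d} ue={w}
  B5: def={f,w} ue={w}
  B6: def={f} ue={e}

Liveness:
  B0: in=∅ out={e}
  B1: in={e} out={d,e,m,w}
  B2: in={d,e,m,w} out={e,m,w}
  B3: in={e,w} out={e}
  B4: in={e,m,w} out={d,e,m,w}
  B5: in={e,w} out={e}
  B6: in={e} out=∅

live-out(B1) = ["d", "e", "m", "w"]

Answer: ["d", "e", "m", "w"]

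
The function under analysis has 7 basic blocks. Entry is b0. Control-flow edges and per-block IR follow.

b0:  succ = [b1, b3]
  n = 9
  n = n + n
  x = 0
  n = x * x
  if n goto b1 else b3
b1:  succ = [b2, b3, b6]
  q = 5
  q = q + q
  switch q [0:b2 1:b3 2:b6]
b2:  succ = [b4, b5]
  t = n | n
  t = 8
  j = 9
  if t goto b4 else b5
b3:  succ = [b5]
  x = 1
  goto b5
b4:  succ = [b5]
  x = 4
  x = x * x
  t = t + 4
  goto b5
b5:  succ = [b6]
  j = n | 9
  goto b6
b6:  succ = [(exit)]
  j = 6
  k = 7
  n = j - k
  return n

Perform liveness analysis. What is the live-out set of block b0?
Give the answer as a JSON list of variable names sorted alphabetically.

def/use:
  b0: def={n,x} ue=∅
  b1: def={q} ue=∅
  b2: def={j,t} ue={n}
  b3: def={x} ue=∅
  b4: def={t,x} ue={t}
  b5: def={j} ue={n}
  b6: def={j,k,n} ue=∅

Backward fixpoint:
  b0 li=∅ lo={n}
  b1 li={n} lo={n}
  b2 li={n} lo={n,t}
  b3 li={n} lo={n}
  b4 li={n,t} lo={n}
  b5 li={n} lo=∅
  b6 li=∅ lo=∅

live-out(b0) = ["n"]

Answer: ["n"]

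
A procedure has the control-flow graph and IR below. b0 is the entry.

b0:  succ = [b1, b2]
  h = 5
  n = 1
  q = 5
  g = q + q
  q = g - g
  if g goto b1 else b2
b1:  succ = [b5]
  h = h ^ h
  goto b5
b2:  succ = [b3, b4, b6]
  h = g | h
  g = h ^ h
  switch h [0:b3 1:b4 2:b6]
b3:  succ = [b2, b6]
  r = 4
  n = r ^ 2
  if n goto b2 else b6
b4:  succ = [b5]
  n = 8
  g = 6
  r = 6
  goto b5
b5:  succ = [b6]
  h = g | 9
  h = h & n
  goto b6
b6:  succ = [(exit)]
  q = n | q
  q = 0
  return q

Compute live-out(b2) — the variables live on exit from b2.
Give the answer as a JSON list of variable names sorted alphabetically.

Answer: ["g", "h", "n", "q"]

Working:
Block summaries:
  b0: def={g,h,n,q} ue=∅
  b1: def={h} ue={h}
  b2: def={g,h} ue={g,h}
  b3: def={n,r} ue=∅
  b4: def={g,n,r} ue=∅
  b5: def={h} ue={g,n}
  b6: def={q} ue={n,q}

Liveness:
  b0 li=∅ lo={g,h,n,q}
  b1 li={g,h,n,q} lo={g,n,q}
  b2 li={g,h,n,q} lo={g,h,n,q}
  b3 li={g,h,q} lo={g,h,n,q}
  b4 li={q} lo={g,n,q}
  b5 li={g,n,q} lo={n,q}
  b6 li={n,q} lo=∅

live-out(b2) = ["g", "h", "n", "q"]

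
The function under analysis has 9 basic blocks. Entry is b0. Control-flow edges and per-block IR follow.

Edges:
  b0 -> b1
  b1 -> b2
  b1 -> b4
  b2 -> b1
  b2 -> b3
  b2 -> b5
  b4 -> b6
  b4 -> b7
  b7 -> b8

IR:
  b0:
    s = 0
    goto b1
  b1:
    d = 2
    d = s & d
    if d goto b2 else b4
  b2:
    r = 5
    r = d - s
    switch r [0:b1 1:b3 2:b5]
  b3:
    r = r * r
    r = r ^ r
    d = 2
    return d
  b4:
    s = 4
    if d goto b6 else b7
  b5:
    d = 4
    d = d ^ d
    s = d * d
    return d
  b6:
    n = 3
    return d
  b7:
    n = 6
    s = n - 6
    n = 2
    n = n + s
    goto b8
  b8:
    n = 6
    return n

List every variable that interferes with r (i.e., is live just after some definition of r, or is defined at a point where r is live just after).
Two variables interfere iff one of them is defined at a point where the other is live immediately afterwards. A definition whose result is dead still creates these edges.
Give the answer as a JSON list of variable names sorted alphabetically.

Per-block:
  b0 def {s} use ∅
  b1 def {d} use {s}
  b2 def {r} use {d,s}
  b3 def {d,r} use {r}
  b4 def {s} use {d}
  b5 def {d,s} use ∅
  b6 def {n} use {d}
  b7 def {n,s} use ∅
  b8 def {n} use ∅

Backward fixpoint:
  live b0: ∅→{s}
  live b1: {s}→{d,s}
  live b2: {d,s}→{r,s}
  live b3: {r}→∅
  live b4: {d}→{d}
  live b5: ∅→∅
  live b6: {d}→∅
  live b7: ∅→∅
  live b8: ∅→∅

Conflict graph:
  d: {n,r,s}
  n: {d,s}
  r: {d,s}
  s: {d,n,r}

N(r) = ["d", "s"]

Answer: ["d", "s"]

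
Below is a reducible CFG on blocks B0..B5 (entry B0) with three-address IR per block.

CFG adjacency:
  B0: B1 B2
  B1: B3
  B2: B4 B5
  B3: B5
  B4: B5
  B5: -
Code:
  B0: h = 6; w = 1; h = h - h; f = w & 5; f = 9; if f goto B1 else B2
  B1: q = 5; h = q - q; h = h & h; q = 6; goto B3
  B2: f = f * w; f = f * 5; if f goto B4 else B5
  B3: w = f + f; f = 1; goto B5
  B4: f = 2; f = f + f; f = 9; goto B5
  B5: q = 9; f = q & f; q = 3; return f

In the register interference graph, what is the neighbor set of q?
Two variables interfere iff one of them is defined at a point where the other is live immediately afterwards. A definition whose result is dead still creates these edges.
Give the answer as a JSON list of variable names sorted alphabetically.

Answer: ["f"]

Working:
Block summaries:
  B0: {f,h,w} / ∅
  B1: {h,q} / ∅
  B2: {f} / {f,w}
  B3: {f,w} / {f}
  B4: {f} / ∅
  B5: {f,q} / {f}

Live sets:
  B0: in=∅ out={f,w}
  B1: in={f} out={f}
  B2: in={f,w} out={f}
  B3: in={f} out={f}
  B4: in=∅ out={f}
  B5: in={f} out=∅

Interfere edges:
  f — {h,q,w}
  h — {f,w}
  q — {f}
  w — {f,h}

N(q) = ["f"]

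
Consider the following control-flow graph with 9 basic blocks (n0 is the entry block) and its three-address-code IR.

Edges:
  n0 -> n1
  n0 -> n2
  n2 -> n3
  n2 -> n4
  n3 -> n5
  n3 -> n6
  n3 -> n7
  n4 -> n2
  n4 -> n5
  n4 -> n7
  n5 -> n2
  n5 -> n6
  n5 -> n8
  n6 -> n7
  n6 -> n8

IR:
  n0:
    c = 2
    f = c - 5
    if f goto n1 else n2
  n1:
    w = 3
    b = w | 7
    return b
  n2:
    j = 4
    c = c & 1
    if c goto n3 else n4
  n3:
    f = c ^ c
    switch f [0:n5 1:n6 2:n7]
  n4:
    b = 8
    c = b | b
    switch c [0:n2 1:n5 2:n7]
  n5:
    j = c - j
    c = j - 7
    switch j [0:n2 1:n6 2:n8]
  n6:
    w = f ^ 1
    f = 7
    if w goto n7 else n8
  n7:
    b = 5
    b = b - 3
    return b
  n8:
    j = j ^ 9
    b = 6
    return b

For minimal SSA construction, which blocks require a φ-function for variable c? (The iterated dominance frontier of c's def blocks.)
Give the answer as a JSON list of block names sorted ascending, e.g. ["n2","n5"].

idom tree: n1←n0 n2←n0 n3←n2 n4←n2 n5←n2 n6←n2 n7←n2 n8←n2
Join-block Dom:
  n2: preds {n0,n4,n5}: {n0} ∩ {n0,n2,n4} ∩ {n0,n2,n5} = {n0}; idom=n0
  n5: preds {n3,n4}: {n0,n2,n3} ∩ {n0,n2,n4} = {n0,n2}; idom=n2
  n6: preds {n3,n5}: {n0,n2,n3} ∩ {n0,n2,n5} = {n0,n2}; idom=n2
  n7: preds {n3,n4,n6}: {n0,n2,n3} ∩ {n0,n2,n4} ∩ {n0,n2,n6} = {n0,n2}; idom=n2
  n8: preds {n5,n6}: {n0,n2,n5} ∩ {n0,n2,n6} = {n0,n2}; idom=n2

Frontier:
  n2←n0: walk · to n0
  n2←n4: walk n4→n2 to n0
  n2←n5: walk n5→n2 to n0
  n5←n3: walk n3 to n2
  n5←n4: walk n4 to n2
  n6←n3: walk n3 to n2
  n6←n5: walk n5 to n2
  n7←n3: walk n3 to n2
  n7←n4: walk n4 to n2
  n7←n6: walk n6 to n2
  n8←n5: walk n5 to n2
  n8←n6: walk n6 to n2
  DF(n0)=∅
  DF(n1)=∅
  DF(n2)={n2}
  DF(n3)={n5,n6,n7}
  DF(n4)={n2,n5,n7}
  DF(n5)={n2,n6,n8}
  DF(n6)={n7,n8}
  DF(n7)=∅
  DF(n8)=∅

φ for c: defs {n0,n2,n4,n5}
  DF⁺ = {n2,n5,n6,n7,n8}

Answer: ["n2", "n5", "n6", "n7", "n8"]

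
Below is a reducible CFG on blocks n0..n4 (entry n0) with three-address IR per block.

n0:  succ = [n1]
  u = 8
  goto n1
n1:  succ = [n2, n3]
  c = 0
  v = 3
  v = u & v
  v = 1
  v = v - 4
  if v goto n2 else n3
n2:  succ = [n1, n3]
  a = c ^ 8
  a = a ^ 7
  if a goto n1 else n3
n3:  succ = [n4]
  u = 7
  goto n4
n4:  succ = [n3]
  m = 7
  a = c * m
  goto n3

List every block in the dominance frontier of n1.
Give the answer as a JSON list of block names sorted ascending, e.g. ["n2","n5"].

idom tree: n1←n0 n2←n1 n3←n1 n4←n3
Dom at joins:
  n1: preds {n0,n2}: {n0} ∩ {n0,n1,n2} = {n0}; idom=n0
  n3: preds {n1,n2,n4}: {n0,n1} ∩ {n0,n1,n2} ∩ {n0,n1,n3,n4} = {n0,n1}; idom=n1

DF derivation:
  n1←n0: walk · to n0
  n1←n2: walk n2→n1 to n0
  n3←n1: walk · to n1
  n3←n2: walk n2 to n1
  n3←n4: walk n4→n3 to n1
  DF(n0)=∅
  DF(n1)={n1}
  DF(n2)={n1,n3}
  DF(n3)={n3}
  DF(n4)={n3}

DF(n1) = ["n1"]

Answer: ["n1"]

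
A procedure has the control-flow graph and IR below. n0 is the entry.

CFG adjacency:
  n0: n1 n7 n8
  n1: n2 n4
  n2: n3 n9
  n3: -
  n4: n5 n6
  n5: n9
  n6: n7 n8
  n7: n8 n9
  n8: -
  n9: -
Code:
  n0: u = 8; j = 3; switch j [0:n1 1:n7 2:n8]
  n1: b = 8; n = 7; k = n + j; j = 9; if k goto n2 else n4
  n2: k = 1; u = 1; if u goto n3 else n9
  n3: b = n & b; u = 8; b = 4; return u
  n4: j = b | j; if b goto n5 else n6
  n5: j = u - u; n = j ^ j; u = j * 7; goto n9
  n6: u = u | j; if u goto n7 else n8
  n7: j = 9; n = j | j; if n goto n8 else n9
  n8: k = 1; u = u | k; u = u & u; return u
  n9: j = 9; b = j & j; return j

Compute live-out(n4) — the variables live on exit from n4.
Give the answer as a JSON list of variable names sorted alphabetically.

Answer: ["j", "u"]

Analysis:
def/use:
  n0: {j,u} / ∅
  n1: {b,j,k,n} / {j}
  n2: {k,u} / ∅
  n3: {b,u} / {b,n}
  n4: {j} / {b,j}
  n5: {j,n,u} / {u}
  n6: {u} / {j,u}
  n7: {j,n} / ∅
  n8: {k,u} / {u}
  n9: {b,j} / ∅

Live sets:
  n0: in=∅ out={j,u}
  n1: in={j,u} out={b,j,n,u}
  n2: in={b,n} out={b,n}
  n3: in={b,n} out=∅
  n4: in={b,j,u} out={j,u}
  n5: in={u} out=∅
  n6: in={j,u} out={u}
  n7: in={u} out={u}
  n8: in={u} out=∅
  n9: in=∅ out=∅

live-out(n4) = ["j", "u"]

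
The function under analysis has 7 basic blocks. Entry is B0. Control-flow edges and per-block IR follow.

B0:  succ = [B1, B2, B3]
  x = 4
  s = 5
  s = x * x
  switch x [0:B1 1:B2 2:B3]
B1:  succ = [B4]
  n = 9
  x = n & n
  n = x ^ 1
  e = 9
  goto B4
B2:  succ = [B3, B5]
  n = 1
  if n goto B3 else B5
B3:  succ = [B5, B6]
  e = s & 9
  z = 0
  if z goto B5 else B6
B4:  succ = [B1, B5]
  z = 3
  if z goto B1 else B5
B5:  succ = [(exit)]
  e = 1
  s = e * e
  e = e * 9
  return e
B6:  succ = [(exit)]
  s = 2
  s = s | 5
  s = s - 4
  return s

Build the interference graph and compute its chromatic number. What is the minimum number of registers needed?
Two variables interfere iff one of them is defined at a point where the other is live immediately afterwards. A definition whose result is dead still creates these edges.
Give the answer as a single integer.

Answer: 2

Derivation:
Per-block:
  B0: def={s,x} ue=∅
  B1: def={e,n,x} ue=∅
  B2: def={n} ue=∅
  B3: def={e,z} ue={s}
  B4: def={z} ue=∅
  B5: def={e,s} ue=∅
  B6: def={s} ue=∅

Backward fixpoint:
  B0 li=∅ lo={s}
  B1 li=∅ lo=∅
  B2 li={s} lo={s}
  B3 li={s} lo=∅
  B4 li=∅ lo=∅
  B5 li=∅ lo=∅
  B6 li=∅ lo=∅

Conflict graph:
  e: {s}
  n: {s}
  s: {e,n,x}
  x: {s}
  z: ∅

Registers:
  {e,s} pairwise interfere (2-clique) ⇒ χ ≥ 2
  assign e→r1 n→r1 s→r0 x→r1 z→r0 — no edge inside a register ⇒ χ ≤ 2
  χ = 2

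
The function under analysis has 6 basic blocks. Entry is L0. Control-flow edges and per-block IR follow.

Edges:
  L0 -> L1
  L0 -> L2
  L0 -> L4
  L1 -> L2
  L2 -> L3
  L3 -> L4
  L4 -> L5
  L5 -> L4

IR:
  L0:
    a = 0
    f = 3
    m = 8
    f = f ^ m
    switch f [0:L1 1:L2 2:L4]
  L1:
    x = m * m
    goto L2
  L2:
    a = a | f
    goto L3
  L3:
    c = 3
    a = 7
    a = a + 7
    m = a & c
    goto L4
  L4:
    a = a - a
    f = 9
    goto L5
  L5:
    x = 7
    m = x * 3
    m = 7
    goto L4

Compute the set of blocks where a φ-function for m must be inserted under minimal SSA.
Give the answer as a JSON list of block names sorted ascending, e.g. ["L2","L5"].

Answer: ["L4"]

Analysis:
idom tree: L1←L0 L2←L0 L3←L2 L4←L0 L5←L4
Dom at joins:
  L2: preds {L0,L1}: {L0} ∩ {L0,L1} = {L0}; idom=L0
  L4: preds {L0,L3,L5}: {L0} ∩ {L0,L2,L3} ∩ {L0,L4,L5} = {L0}; idom=L0

DF walk-up:
  L2←L0: walk · to L0
  L2←L1: walk L1 to L0
  L4←L0: walk · to L0
  L4←L3: walk L3→L2 to L0
  L4←L5: walk L5→L4 to L0
  L0: DF=∅
  L1: DF={L2}
  L2: DF={L4}
  L3: DF={L4}
  L4: DF={L4}
  L5: DF={L4}

φ for m: defs {L0,L3,L5}
  DF⁺ = {L4}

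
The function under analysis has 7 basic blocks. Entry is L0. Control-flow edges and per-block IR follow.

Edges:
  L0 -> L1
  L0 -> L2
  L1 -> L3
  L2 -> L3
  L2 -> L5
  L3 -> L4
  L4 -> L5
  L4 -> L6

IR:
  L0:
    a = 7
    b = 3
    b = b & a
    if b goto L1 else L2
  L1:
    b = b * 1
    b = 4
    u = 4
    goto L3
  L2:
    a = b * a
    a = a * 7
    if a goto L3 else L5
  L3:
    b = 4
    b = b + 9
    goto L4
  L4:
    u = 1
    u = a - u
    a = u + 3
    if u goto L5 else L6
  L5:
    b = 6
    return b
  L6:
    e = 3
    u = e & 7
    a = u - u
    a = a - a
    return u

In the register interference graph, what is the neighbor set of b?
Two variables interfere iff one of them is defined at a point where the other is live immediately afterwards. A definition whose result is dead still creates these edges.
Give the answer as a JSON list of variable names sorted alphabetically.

def/use:
  L0: def={a,b} ue=∅
  L1: def={b,u} ue={b}
  L2: def={a} ue={a,b}
  L3: def={b} ue=∅
  L4: def={a,u} ue={a}
  L5: def={b} ue=∅
  L6: def={a,e,u} ue=∅

Liveness:
  live L0: ∅→{a,b}
  live L1: {a,b}→{a}
  live L2: {a,b}→{a}
  live L3: {a}→{a}
  live L4: {a}→∅
  live L5: ∅→∅
  live L6: ∅→∅

Interfere edges:
  a — {b,u}
  b — {a}
  e — ∅
  u — {a}

N(b) = ["a"]

Answer: ["a"]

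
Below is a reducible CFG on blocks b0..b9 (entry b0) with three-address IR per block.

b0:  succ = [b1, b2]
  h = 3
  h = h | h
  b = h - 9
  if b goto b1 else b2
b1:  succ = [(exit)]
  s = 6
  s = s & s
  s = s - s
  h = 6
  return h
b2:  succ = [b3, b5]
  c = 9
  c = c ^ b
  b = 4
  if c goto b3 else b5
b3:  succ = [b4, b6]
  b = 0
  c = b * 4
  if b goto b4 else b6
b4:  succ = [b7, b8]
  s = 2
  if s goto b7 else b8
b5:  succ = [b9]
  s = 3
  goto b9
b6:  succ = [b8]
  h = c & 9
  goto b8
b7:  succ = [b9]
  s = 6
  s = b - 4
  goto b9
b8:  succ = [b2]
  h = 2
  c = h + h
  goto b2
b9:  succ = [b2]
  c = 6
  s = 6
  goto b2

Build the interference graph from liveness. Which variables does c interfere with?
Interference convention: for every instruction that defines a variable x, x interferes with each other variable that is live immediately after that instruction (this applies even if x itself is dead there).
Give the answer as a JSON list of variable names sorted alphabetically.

Answer: ["b"]

Derivation:
Block summaries:
  b0: {b,h} / ∅
  b1: {h,s} / ∅
  b2: {b,c} / {b}
  b3: {b,c} / ∅
  b4: {s} / ∅
  b5: {s} / ∅
  b6: {h} / {c}
  b7: {s} / {b}
  b8: {c,h} / ∅
  b9: {c,s} / ∅

Backward fixpoint:
  b0 li=∅ lo={b}
  b1 li=∅ lo=∅
  b2 li={b} lo={b}
  b3 li=∅ lo={b,c}
  b4 li={b} lo={b}
  b5 li={b} lo={b}
  b6 li={b,c} lo={b}
  b7 li={b} lo={b}
  b8 li={b} lo={b}
  b9 li={b} lo={b}

Interfere edges:
  b — {c,h,s}
  c — {b}
  h — {b}
  s — {b}

N(c) = ["b"]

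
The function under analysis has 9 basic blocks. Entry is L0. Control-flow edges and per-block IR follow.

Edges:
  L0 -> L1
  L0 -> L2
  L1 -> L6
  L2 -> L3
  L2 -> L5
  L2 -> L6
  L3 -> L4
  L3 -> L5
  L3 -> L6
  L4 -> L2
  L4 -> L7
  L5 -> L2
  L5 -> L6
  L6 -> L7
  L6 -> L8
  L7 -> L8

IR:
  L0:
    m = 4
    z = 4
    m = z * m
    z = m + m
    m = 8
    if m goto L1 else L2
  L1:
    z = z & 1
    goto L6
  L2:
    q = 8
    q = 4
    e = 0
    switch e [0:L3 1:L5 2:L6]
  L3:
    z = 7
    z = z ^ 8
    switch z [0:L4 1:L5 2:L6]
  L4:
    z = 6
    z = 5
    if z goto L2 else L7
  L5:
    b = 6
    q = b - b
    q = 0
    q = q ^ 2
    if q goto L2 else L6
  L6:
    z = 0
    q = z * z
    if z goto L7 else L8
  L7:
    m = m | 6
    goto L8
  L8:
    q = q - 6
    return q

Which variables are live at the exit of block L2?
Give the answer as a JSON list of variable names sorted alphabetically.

Answer: ["m", "q"]

Working:
Per-block:
  L0: {m,z} / ∅
  L1: {z} / {z}
  L2: {e,q} / ∅
  L3: {z} / ∅
  L4: {z} / ∅
  L5: {b,q} / ∅
  L6: {q,z} / ∅
  L7: {m} / {m}
  L8: {q} / {q}

Liveness:
  L0 li=∅ lo={m,z}
  L1 li={m,z} lo={m}
  L2 li={m} lo={m,q}
  L3 li={m,q} lo={m,q}
  L4 li={m,q} lo={m,q}
  L5 li={m} lo={m}
  L6 li={m} lo={m,q}
  L7 li={m,q} lo={q}
  L8 li={q} lo=∅

live-out(L2) = ["m", "q"]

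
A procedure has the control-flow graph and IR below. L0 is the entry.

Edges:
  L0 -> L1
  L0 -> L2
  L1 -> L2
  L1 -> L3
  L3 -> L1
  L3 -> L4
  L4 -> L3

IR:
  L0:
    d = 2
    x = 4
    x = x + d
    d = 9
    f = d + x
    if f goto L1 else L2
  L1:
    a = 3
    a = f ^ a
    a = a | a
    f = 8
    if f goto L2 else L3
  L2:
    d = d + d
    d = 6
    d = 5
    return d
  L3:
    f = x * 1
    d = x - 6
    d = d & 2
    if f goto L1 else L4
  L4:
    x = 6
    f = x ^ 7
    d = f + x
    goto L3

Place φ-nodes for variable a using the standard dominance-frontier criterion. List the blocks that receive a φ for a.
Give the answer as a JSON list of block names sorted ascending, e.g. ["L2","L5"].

idom tree: L1←L0 L2←L0 L3←L1 L4←L3
Dom∩ at merges:
  L1: preds {L0,L3}: {L0} ∩ {L0,L1,L3} = {L0}; idom=L0
  L2: preds {L0,L1}: {L0} ∩ {L0,L1} = {L0}; idom=L0
  L3: preds {L1,L4}: {L0,L1} ∩ {L0,L1,L3,L4} = {L0,L1}; idom=L1

Frontier:
  L1←L0: walk · to L0
  L1←L3: walk L3→L1 to L0
  L2←L0: walk · to L0
  L2←L1: walk L1 to L0
  L3←L1: walk · to L1
  L3←L4: walk L4→L3 to L1
  DF(L0)=∅
  DF(L1)={L1,L2}
  DF(L2)=∅
  DF(L3)={L1,L3}
  DF(L4)={L3}

φ for a: defs {L1}
  DF⁺ = {L1,L2}

Answer: ["L1", "L2"]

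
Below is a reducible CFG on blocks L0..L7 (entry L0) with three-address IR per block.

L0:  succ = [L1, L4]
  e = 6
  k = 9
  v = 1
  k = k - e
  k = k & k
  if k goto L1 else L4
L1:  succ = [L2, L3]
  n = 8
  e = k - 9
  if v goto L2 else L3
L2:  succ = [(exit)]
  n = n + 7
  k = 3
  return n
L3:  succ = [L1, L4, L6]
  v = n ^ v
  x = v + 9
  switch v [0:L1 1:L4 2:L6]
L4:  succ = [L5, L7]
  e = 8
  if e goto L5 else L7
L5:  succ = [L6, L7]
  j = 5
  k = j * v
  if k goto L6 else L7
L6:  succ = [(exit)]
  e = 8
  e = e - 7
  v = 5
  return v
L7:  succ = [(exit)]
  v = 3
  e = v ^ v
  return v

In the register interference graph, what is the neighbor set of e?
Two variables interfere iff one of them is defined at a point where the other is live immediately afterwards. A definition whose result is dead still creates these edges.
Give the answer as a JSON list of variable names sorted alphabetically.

Answer: ["k", "n", "v"]

Derivation:
Block summaries:
  L0: {e,k,v} / ∅
  L1: {e,n} / {k,v}
  L2: {k,n} / {n}
  L3: {v,x} / {n,v}
  L4: {e} / ∅
  L5: {j,k} / {v}
  L6: {e,v} / ∅
  L7: {e,v} / ∅

Liveness:
  L0: in=∅ out={k,v}
  L1: in={k,v} out={k,n,v}
  L2: in={n} out=∅
  L3: in={k,n,v} out={k,v}
  L4: in={v} out={v}
  L5: in={v} out=∅
  L6: in=∅ out=∅
  L7: in=∅ out=∅

Interference:
  e: {k,n,v}
  j: {v}
  k: {e,n,v,x}
  n: {e,k,v}
  v: {e,j,k,n,x}
  x: {k,v}

N(e) = ["k", "n", "v"]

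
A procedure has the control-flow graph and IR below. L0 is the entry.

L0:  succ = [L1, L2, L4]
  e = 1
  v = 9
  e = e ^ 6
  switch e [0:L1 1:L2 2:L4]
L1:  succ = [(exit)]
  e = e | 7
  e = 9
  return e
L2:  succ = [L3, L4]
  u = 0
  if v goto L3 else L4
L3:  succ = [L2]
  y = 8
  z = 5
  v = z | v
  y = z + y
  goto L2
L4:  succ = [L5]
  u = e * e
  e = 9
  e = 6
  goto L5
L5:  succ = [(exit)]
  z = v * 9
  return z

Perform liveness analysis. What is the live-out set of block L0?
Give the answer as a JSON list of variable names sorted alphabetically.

def/use:
  L0: {e,v} / ∅
  L1: {e} / {e}
  L2: {u} / {v}
  L3: {v,y,z} / {v}
  L4: {e,u} / {e}
  L5: {z} / {v}

Live sets:
  live L0: ∅→{e,v}
  live L1: {e}→∅
  live L2: {e,v}→{e,v}
  live L3: {e,v}→{e,v}
  live L4: {e,v}→{v}
  live L5: {v}→∅

live-out(L0) = ["e", "v"]

Answer: ["e", "v"]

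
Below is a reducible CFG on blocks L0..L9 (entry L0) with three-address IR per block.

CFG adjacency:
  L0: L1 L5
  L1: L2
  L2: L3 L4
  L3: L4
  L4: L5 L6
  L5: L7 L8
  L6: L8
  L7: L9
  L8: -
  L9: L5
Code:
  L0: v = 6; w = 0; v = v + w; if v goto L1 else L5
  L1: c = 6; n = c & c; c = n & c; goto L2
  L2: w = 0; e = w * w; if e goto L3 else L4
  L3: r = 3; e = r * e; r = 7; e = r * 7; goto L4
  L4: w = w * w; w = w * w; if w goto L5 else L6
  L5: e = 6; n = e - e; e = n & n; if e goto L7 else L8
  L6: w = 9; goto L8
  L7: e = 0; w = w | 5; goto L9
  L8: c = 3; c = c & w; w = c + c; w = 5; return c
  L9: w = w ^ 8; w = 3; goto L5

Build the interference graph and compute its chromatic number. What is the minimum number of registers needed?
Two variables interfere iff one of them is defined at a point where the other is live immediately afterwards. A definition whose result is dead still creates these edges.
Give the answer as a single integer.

Block summaries:
  L0: {v,w} / ∅
  L1: {c,n} / ∅
  L2: {e,w} / ∅
  L3: {e,r} / {e}
  L4: {w} / {w}
  L5: {e,n} / ∅
  L6: {w} / ∅
  L7: {e,w} / {w}
  L8: {c,w} / {w}
  L9: {w} / {w}

Live sets:
  live L0: ∅→{w}
  live L1: ∅→∅
  live L2: ∅→{e,w}
  live L3: {e,w}→{w}
  live L4: {w}→{w}
  live L5: {w}→{w}
  live L6: ∅→{w}
  live L7: {w}→{w}
  live L8: {w}→∅
  live L9: {w}→{w}

Conflict graph:
  c — {n,w}
  e — {r,w}
  n — {c,w}
  r — {e,w}
  v — {w}
  w — {c,e,n,r,v}

Chromatic number:
  lower bound: {c,n,w} mutually conflict ⇒ χ ≥ 3
  assign c→R1 e→R1 n→R2 r→R2 v→R1 w→R0 — no edge inside a register ⇒ χ ≤ 3
  χ = 3

Answer: 3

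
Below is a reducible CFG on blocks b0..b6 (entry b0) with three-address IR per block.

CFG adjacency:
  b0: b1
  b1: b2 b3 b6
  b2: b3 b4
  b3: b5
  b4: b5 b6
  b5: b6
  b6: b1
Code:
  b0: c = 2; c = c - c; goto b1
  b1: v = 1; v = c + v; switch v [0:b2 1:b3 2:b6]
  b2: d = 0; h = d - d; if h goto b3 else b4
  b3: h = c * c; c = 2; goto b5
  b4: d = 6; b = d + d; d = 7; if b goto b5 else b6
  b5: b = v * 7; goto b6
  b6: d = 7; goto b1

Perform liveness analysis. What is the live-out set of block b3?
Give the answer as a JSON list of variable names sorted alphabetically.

Answer: ["c", "v"]

Working:
def/use:
  b0: def={c} ue=∅
  b1: def={v} ue={c}
  b2: def={d,h} ue=∅
  b3: def={c,h} ue={c}
  b4: def={b,d} ue=∅
  b5: def={b} ue={v}
  b6: def={d} ue=∅

Liveness:
  b0 li=∅ lo={c}
  b1 li={c} lo={c,v}
  b2 li={c,v} lo={c,v}
  b3 li={c,v} lo={c,v}
  b4 li={c,v} lo={c,v}
  b5 li={c,v} lo={c}
  b6 li={c} lo={c}

live-out(b3) = ["c", "v"]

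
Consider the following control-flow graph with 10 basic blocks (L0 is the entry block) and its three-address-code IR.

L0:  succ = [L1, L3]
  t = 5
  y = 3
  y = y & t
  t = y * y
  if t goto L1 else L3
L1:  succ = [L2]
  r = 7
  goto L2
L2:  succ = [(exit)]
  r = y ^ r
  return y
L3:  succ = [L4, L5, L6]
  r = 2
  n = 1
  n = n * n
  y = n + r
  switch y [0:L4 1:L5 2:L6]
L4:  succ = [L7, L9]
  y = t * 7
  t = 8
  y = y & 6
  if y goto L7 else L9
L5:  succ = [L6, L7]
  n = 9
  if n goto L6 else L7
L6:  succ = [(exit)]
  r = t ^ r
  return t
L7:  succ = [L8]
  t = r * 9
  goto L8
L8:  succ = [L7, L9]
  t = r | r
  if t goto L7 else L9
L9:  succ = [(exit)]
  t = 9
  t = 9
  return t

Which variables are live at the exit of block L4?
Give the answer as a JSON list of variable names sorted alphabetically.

Answer: ["r"]

Derivation:
def/use:
  L0: def={t,y} ue=∅
  L1: def={r} ue=∅
  L2: def={r} ue={r,y}
  L3: def={n,r,y} ue=∅
  L4: def={t,y} ue={t}
  L5: def={n} ue=∅
  L6: def={r} ue={r,t}
  L7: def={t} ue={r}
  L8: def={t} ue={r}
  L9: def={t} ue=∅

Backward fixpoint:
  L0: in=∅ out={t,y}
  L1: in={y} out={r,y}
  L2: in={r,y} out=∅
  L3: in={t} out={r,t}
  L4: in={r,t} out={r}
  L5: in={r,t} out={r,t}
  L6: in={r,t} out=∅
  L7: in={r} out={r}
  L8: in={r} out={r}
  L9: in=∅ out=∅

live-out(L4) = ["r"]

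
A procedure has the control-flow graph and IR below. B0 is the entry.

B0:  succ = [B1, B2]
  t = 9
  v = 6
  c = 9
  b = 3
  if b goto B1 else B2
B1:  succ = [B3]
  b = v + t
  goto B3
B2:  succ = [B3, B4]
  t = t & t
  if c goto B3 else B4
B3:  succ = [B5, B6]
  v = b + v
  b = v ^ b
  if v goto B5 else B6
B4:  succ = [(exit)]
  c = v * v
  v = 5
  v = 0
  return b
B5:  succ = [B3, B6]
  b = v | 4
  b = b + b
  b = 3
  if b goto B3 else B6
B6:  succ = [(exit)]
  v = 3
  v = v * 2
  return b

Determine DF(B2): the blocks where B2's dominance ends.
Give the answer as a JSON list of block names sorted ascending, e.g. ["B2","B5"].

idom tree: B1←B0 B2←B0 B3←B0 B4←B2 B5←B3 B6←B3
Join-block Dom:
  B3: preds {B1,B2,B5}: {B0,B1} ∩ {B0,B2} ∩ {B0,B3,B5} = {B0}; idom=B0
  B6: preds {B3,B5}: {B0,B3} ∩ {B0,B3,B5} = {B0,B3}; idom=B3

Frontier:
  join B3 pred B1: B1 stop@B0
  join B3 pred B2: B2 stop@B0
  join B3 pred B5: B5→B3 stop@B0
  join B6 pred B3: · stop@B3
  join B6 pred B5: B5 stop@B3
  B0: DF=∅
  B1: DF={B3}
  B2: DF={B3}
  B3: DF={B3}
  B4: DF=∅
  B5: DF={B3,B6}
  B6: DF=∅

DF(B2) = ["B3"]

Answer: ["B3"]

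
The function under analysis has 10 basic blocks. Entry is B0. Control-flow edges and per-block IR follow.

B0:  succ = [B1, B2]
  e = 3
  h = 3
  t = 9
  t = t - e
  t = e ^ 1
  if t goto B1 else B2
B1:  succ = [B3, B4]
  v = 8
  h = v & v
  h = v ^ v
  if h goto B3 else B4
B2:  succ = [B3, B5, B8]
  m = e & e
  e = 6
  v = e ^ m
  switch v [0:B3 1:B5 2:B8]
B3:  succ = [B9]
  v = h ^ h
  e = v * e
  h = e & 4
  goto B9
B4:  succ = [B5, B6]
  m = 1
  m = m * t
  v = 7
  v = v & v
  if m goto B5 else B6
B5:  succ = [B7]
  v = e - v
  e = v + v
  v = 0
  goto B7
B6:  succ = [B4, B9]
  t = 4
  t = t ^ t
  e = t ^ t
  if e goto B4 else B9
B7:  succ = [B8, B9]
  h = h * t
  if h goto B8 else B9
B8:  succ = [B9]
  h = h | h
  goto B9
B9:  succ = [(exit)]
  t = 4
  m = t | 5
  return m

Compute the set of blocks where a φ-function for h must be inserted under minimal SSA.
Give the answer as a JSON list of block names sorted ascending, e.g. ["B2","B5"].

Answer: ["B3", "B5", "B8", "B9"]

Analysis:
idom tree: B1←B0 B2←B0 B3←B0 B4←B1 B5←B0 B6←B4 B7←B5 B8←B0 B9←B0
Join-block Dom:
  B3: preds {B1,B2}: {B0,B1} ∩ {B0,B2} = {B0}; idom=B0
  B4: preds {B1,B6}: {B0,B1} ∩ {B0,B1,B4,B6} = {B0,B1}; idom=B1
  B5: preds {B2,B4}: {B0,B2} ∩ {B0,B1,B4} = {B0}; idom=B0
  B8: preds {B2,B7}: {B0,B2} ∩ {B0,B5,B7} = {B0}; idom=B0
  B9: preds {B3,B6,B7,B8}: {B0,B3} ∩ {B0,B1,B4,B6} ∩ {B0,B5,B7} ∩ {B0,B8} = {B0}; idom=B0

Frontier:
  B3←B1: walk B1 to B0
  B3←B2: walk B2 to B0
  B4←B1: walk · to B1
  B4←B6: walk B6→B4 to B1
  B5←B2: walk B2 to B0
  B5←B4: walk B4→B1 to B0
  B8←B2: walk B2 to B0
  B8←B7: walk B7→B5 to B0
  B9←B3: walk B3 to B0
  B9←B6: walk B6→B4→B1 to B0
  B9←B7: walk B7→B5 to B0
  B9←B8: walk B8 to B0
  DF(B0)=∅
  DF(B1)={B3,B5,B9}
  DF(B2)={B3,B5,B8}
  DF(B3)={B9}
  DF(B4)={B4,B5,B9}
  DF(B5)={B8,B9}
  DF(B6)={B4,B9}
  DF(B7)={B8,B9}
  DF(B8)={B9}
  DF(B9)=∅

φ for h: defs {B0,B1,B3,B7,B8}
  DF⁺ = {B3,B5,B8,B9}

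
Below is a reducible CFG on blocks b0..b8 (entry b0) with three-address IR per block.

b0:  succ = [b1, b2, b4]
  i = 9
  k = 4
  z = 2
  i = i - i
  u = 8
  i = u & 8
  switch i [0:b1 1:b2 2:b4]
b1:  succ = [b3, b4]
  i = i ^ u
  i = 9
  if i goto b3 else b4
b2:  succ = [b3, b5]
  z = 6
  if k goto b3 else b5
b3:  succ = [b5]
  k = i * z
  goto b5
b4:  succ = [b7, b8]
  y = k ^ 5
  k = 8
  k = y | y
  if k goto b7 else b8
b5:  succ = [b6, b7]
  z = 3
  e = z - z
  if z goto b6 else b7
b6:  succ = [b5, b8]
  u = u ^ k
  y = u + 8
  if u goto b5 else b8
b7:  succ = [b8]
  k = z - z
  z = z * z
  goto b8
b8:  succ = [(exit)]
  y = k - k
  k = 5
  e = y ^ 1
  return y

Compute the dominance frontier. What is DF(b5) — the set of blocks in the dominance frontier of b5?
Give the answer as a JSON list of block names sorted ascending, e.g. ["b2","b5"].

idom tree: b1←b0 b2←b0 b3←b0 b4←b0 b5←b0 b6←b5 b7←b0 b8←b0
Dom∩ at merges:
  b3: preds {b1,b2}: {b0,b1} ∩ {b0,b2} = {b0}; idom=b0
  b4: preds {b0,b1}: {b0} ∩ {b0,b1} = {b0}; idom=b0
  b5: preds {b2,b3,b6}: {b0,b2} ∩ {b0,b3} ∩ {b0,b5,b6} = {b0}; idom=b0
  b7: preds {b4,b5}: {b0,b4} ∩ {b0,b5} = {b0}; idom=b0
  b8: preds {b4,b6,b7}: {b0,b4} ∩ {b0,b5,b6} ∩ {b0,b7} = {b0}; idom=b0

Frontier:
  b3←b1: walk b1 to b0
  b3←b2: walk b2 to b0
  b4←b0: walk · to b0
  b4←b1: walk b1 to b0
  b5←b2: walk b2 to b0
  b5←b3: walk b3 to b0
  b5←b6: walk b6→b5 to b0
  b7←b4: walk b4 to b0
  b7←b5: walk b5 to b0
  b8←b4: walk b4 to b0
  b8←b6: walk b6→b5 to b0
  b8←b7: walk b7 to b0
  b0 → ∅
  b1 → {b3,b4}
  b2 → {b3,b5}
  b3 → {b5}
  b4 → {b7,b8}
  b5 → {b5,b7,b8}
  b6 → {b5,b8}
  b7 → {b8}
  b8 → ∅

DF(b5) = ["b5", "b7", "b8"]

Answer: ["b5", "b7", "b8"]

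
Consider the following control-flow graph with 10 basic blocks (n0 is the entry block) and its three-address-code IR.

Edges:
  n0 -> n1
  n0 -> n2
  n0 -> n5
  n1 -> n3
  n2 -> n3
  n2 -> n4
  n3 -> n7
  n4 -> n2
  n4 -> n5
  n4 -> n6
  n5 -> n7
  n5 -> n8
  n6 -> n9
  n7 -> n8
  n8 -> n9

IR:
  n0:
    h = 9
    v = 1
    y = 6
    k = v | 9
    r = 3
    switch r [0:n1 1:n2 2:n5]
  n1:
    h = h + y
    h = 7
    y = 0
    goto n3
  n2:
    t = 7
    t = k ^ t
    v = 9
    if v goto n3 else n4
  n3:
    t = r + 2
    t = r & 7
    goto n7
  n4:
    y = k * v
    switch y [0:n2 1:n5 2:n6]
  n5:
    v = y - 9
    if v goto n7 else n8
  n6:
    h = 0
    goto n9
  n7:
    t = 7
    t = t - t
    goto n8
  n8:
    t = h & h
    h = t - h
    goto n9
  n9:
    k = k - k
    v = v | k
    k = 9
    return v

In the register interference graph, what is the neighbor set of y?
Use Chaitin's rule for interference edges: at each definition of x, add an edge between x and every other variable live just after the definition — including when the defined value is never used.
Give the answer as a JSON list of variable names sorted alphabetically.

Answer: ["h", "k", "r", "v"]

Derivation:
Block summaries:
  n0: def={h,k,r,v,y} ue=∅
  n1: def={h,y} ue={h,y}
  n2: def={t,v} ue={k}
  n3: def={t} ue={r}
  n4: def={y} ue={k,v}
  n5: def={v} ue={y}
  n6: def={h} ue=∅
  n7: def={t} ue=∅
  n8: def={h,t} ue={h}
  n9: def={k,v} ue={k,v}

Backward fixpoint:
  live n0: ∅→{h,k,r,v,y}
  live n1: {h,k,r,v,y}→{h,k,r,v}
  live n2: {h,k,r}→{h,k,r,v}
  live n3: {h,k,r,v}→{h,k,v}
  live n4: {h,k,r,v}→{h,k,r,v,y}
  live n5: {h,k,y}→{h,k,v}
  live n6: {k,v}→{k,v}
  live n7: {h,k,v}→{h,k,v}
  live n8: {h,k,v}→{k,v}
  live n9: {k,v}→∅

Conflict graph:
  h↔{k,r,t,v,y}
  k↔{h,r,t,v,y}
  r↔{h,k,t,v,y}
  t↔{h,k,r,v}
  v↔{h,k,r,t,y}
  y↔{h,k,r,v}

N(y) = ["h", "k", "r", "v"]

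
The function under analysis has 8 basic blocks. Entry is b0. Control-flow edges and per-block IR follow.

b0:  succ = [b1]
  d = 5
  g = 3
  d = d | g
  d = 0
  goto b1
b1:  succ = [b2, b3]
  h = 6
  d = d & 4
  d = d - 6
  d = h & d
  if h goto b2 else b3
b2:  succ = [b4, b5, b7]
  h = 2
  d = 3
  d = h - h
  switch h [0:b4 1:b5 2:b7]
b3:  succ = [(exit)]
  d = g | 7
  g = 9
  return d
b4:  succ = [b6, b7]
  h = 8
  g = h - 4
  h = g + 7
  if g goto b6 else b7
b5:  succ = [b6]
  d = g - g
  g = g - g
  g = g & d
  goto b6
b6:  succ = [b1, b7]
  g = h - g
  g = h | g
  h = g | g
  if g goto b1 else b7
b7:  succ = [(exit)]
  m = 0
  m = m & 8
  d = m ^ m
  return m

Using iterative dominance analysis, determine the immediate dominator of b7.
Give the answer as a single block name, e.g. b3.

idom tree: b1←b0 b2←b1 b3←b1 b4←b2 b5←b2 b6←b2 b7←b2
Join-block Dom:
  b1: preds {b0,b6}: {b0} ∩ {b0,b1,b2,b6} = {b0}; idom=b0
  b6: preds {b4,b5}: {b0,b1,b2,b4} ∩ {b0,b1,b2,b5} = {b0,b1,b2}; idom=b2
  b7: preds {b2,b4,b6}: {b0,b1,b2} ∩ {b0,b1,b2,b4} ∩ {b0,b1,b2,b6} = {b0,b1,b2}; idom=b2

idom(b7) = b2

Answer: b2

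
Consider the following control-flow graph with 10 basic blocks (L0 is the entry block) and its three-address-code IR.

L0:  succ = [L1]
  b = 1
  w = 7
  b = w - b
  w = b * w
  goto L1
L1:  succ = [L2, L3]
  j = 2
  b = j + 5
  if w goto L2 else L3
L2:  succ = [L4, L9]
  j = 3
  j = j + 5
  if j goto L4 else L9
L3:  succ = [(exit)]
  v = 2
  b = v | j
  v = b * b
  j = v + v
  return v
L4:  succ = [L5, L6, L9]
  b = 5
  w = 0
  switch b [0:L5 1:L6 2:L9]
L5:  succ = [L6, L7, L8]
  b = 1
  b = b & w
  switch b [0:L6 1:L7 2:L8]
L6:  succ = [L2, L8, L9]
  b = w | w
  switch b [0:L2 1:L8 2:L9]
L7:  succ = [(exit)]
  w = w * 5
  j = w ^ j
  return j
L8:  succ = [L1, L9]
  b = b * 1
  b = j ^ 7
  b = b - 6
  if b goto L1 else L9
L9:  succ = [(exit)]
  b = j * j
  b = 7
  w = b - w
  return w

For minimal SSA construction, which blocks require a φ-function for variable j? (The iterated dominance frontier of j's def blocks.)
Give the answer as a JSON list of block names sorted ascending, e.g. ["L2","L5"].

idom tree: L1←L0 L2←L1 L3←L1 L4←L2 L5←L4 L6←L4 L7←L5 L8←L4 L9←L2
Join-block Dom:
  L1: preds {L0,L8}: {L0} ∩ {L0,L1,L2,L4,L8} = {L0}; idom=L0
  L2: preds {L1,L6}: {L0,L1} ∩ {L0,L1,L2,L4,L6} = {L0,L1}; idom=L1
  L6: preds {L4,L5}: {L0,L1,L2,L4} ∩ {L0,L1,L2,L4,L5} = {L0,L1,L2,L4}; idom=L4
  L8: preds {L5,L6}: {L0,L1,L2,L4,L5} ∩ {L0,L1,L2,L4,L6} = {L0,L1,L2,L4}; idom=L4
  L9: preds {L2,L4,L6,L8}: {L0,L1,L2} ∩ {L0,L1,L2,L4} ∩ {L0,L1,L2,L4,L6} ∩ {L0,L1,L2,L4,L8} = {L0,L1,L2}; idom=L2

DF walk-up:
  L1←L0: walk · to L0
  L1←L8: walk L8→L4→L2→L1 to L0
  L2←L1: walk · to L1
  L2←L6: walk L6→L4→L2 to L1
  L6←L4: walk · to L4
  L6←L5: walk L5 to L4
  L8←L5: walk L5 to L4
  L8←L6: walk L6 to L4
  L9←L2: walk · to L2
  L9←L4: walk L4 to L2
  L9←L6: walk L6→L4 to L2
  L9←L8: walk L8→L4 to L2
  DF(L0)=∅
  DF(L1)={L1}
  DF(L2)={L1,L2}
  DF(L3)=∅
  DF(L4)={L1,L2,L9}
  DF(L5)={L6,L8}
  DF(L6)={L2,L8,L9}
  DF(L7)=∅
  DF(L8)={L1,L9}
  DF(L9)=∅

φ for j: defs {L1,L2,L3,L7}
  DF⁺ = {L1,L2}

Answer: ["L1", "L2"]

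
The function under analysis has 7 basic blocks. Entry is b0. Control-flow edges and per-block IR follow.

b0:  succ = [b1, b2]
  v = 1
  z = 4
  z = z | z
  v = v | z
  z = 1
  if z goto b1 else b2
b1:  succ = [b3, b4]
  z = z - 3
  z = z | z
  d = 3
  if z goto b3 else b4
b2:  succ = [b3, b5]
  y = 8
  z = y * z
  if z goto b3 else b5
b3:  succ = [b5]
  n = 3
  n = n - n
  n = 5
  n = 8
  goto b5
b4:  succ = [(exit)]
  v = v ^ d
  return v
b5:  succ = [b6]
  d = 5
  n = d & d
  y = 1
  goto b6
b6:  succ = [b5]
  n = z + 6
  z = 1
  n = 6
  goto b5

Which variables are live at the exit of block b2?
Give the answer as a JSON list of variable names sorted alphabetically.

Block summaries:
  b0: {v,z} / ∅
  b1: {d,z} / {z}
  b2: {y,z} / {z}
  b3: {n} / ∅
  b4: {v} / {d,v}
  b5: {d,n,y} / ∅
  b6: {n,z} / {z}

Live sets:
  b0 li=∅ lo={v,z}
  b1 li={v,z} lo={d,v,z}
  b2 li={z} lo={z}
  b3 li={z} lo={z}
  b4 li={d,v} lo=∅
  b5 li={z} lo={z}
  b6 li={z} lo={z}

live-out(b2) = ["z"]

Answer: ["z"]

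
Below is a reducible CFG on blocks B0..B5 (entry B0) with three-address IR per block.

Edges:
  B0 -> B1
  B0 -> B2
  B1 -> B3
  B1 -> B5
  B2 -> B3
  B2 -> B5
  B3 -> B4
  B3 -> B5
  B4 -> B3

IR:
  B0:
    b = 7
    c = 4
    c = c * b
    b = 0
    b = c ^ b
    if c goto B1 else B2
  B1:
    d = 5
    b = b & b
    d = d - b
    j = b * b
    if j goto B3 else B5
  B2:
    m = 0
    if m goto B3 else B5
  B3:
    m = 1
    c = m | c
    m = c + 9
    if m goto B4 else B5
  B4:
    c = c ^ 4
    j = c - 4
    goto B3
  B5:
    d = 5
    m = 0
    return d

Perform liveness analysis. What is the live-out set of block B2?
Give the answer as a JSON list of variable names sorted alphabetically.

Per-block:
  B0: def={b,c} ue=∅
  B1: def={b,d,j} ue={b}
  B2: def={m} ue=∅
  B3: def={c,m} ue={c}
  B4: def={c,j} ue={c}
  B5: def={d,m} ue=∅

Backward fixpoint:
  B0: in=∅ out={b,c}
  B1: in={b,c} out={c}
  B2: in={c} out={c}
  B3: in={c} out={c}
  B4: in={c} out={c}
  B5: in=∅ out=∅

live-out(B2) = ["c"]

Answer: ["c"]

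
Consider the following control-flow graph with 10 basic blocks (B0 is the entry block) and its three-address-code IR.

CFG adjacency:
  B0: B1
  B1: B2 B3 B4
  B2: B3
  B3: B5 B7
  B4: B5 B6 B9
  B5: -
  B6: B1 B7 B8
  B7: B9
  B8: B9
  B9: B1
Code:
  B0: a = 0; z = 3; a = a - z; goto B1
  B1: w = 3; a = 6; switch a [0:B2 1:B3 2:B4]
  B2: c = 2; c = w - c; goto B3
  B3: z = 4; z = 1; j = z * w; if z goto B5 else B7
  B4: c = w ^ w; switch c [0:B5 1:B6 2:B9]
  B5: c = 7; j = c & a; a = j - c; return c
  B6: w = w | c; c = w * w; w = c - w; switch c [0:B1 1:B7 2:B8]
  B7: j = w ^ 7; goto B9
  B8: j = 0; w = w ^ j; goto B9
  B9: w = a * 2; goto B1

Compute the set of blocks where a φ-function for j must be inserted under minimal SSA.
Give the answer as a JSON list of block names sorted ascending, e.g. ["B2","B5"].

idom tree: B1←B0 B2←B1 B3←B1 B4←B1 B5←B1 B6←B4 B7←B1 B8←B6 B9←B1
Dom at joins:
  B1: preds {B0,B6,B9}: {B0} ∩ {B0,B1,B4,B6} ∩ {B0,B1,B9} = {B0}; idom=B0
  B3: preds {B1,B2}: {B0,B1} ∩ {B0,B1,B2} = {B0,B1}; idom=B1
  B5: preds {B3,B4}: {B0,B1,B3} ∩ {B0,B1,B4} = {B0,B1}; idom=B1
  B7: preds {B3,B6}: {B0,B1,B3} ∩ {B0,B1,B4,B6} = {B0,B1}; idom=B1
  B9: preds {B4,B7,B8}: {B0,B1,B4} ∩ {B0,B1,B7} ∩ {B0,B1,B4,B6,B8} = {B0,B1}; idom=B1

DF derivation:
  join B1 pred B0: · stop@B0
  join B1 pred B6: B6→B4→B1 stop@B0
  join B1 pred B9: B9→B1 stop@B0
  join B3 pred B1: · stop@B1
  join B3 pred B2: B2 stop@B1
  join B5 pred B3: B3 stop@B1
  join B5 pred B4: B4 stop@B1
  join B7 pred B3: B3 stop@B1
  join B7 pred B6: B6→B4 stop@B1
  join B9 pred B4: B4 stop@B1
  join B9 pred B7: B7 stop@B1
  join B9 pred B8: B8→B6→B4 stop@B1
  B0: DF=∅
  B1: DF={B1}
  B2: DF={B3}
  B3: DF={B5,B7}
  B4: DF={B1,B5,B7,B9}
  B5: DF=∅
  B6: DF={B1,B7,B9}
  B7: DF={B9}
  B8: DF={B9}
  B9: DF={B1}

φ for j: defs {B3,B5,B7,B8}
  DF⁺ = {B1,B5,B7,B9}

Answer: ["B1", "B5", "B7", "B9"]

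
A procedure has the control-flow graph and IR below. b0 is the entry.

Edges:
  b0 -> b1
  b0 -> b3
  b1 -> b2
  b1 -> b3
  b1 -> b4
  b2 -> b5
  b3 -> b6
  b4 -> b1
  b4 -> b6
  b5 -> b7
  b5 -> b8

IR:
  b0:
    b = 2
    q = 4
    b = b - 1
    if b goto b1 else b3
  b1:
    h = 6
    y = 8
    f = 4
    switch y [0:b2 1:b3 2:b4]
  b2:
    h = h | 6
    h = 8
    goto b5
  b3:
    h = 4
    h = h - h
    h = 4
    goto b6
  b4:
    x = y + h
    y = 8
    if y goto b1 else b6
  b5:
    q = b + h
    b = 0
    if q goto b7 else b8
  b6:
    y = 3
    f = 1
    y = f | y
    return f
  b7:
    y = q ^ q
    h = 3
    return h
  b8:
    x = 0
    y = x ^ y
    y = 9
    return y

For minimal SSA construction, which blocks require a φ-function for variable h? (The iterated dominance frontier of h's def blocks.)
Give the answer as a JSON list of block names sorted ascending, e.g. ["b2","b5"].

Answer: ["b1", "b3", "b6"]

Derivation:
idom tree: b1←b0 b2←b1 b3←b0 b4←b1 b5←b2 b6←b0 b7←b5 b8←b5
Join-block Dom:
  b1: preds {b0,b4}: {b0} ∩ {b0,b1,b4} = {b0}; idom=b0
  b3: preds {b0,b1}: {b0} ∩ {b0,b1} = {b0}; idom=b0
  b6: preds {b3,b4}: {b0,b3} ∩ {b0,b1,b4} = {b0}; idom=b0

DF walk-up:
  join b1 pred b0: · stop@b0
  join b1 pred b4: b4→b1 stop@b0
  join b3 pred b0: · stop@b0
  join b3 pred b1: b1 stop@b0
  join b6 pred b3: b3 stop@b0
  join b6 pred b4: b4→b1 stop@b0
  b0 → ∅
  b1 → {b1,b3,b6}
  b2 → ∅
  b3 → {b6}
  b4 → {b1,b6}
  b5 → ∅
  b6 → ∅
  b7 → ∅
  b8 → ∅

φ for h: defs {b1,b2,b3,b7}
  DF⁺ = {b1,b3,b6}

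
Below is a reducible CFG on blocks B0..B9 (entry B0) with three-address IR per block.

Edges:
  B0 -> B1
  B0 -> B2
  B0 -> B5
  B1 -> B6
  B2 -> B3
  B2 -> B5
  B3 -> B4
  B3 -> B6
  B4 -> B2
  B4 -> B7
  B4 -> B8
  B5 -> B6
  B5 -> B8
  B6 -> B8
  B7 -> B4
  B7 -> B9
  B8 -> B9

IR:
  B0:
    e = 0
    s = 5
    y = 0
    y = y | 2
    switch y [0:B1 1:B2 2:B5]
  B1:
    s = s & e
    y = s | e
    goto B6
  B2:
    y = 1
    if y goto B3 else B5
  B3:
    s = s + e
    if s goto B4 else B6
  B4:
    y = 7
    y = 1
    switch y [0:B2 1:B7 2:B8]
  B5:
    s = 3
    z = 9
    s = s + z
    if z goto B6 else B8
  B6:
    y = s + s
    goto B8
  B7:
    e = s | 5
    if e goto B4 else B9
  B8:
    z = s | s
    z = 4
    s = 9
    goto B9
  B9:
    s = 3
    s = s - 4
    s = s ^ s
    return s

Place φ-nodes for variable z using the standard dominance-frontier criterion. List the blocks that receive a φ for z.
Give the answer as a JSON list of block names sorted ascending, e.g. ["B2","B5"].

idom tree: B1←B0 B2←B0 B3←B2 B4←B3 B5←B0 B6←B0 B7←B4 B8←B0 B9←B0
Dom at joins:
  B2: preds {B0,B4}: {B0} ∩ {B0,B2,B3,B4} = {B0}; idom=B0
  B4: preds {B3,B7}: {B0,B2,B3} ∩ {B0,B2,B3,B4,B7} = {B0,B2,B3}; idom=B3
  B5: preds {B0,B2}: {B0} ∩ {B0,B2} = {B0}; idom=B0
  B6: preds {B1,B3,B5}: {B0,B1} ∩ {B0,B2,B3} ∩ {B0,B5} = {B0}; idom=B0
  B8: preds {B4,B5,B6}: {B0,B2,B3,B4} ∩ {B0,B5} ∩ {B0,B6} = {B0}; idom=B0
  B9: preds {B7,B8}: {B0,B2,B3,B4,B7} ∩ {B0,B8} = {B0}; idom=B0

DF walk-up:
  join B2 pred B0: · stop@B0
  join B2 pred B4: B4→B3→B2 stop@B0
  join B4 pred B3: · stop@B3
  join B4 pred B7: B7→B4 stop@B3
  join B5 pred B0: · stop@B0
  join B5 pred B2: B2 stop@B0
  join B6 pred B1: B1 stop@B0
  join B6 pred B3: B3→B2 stop@B0
  join B6 pred B5: B5 stop@B0
  join B8 pred B4: B4→B3→B2 stop@B0
  join B8 pred B5: B5 stop@B0
  join B8 pred B6: B6 stop@B0
  join B9 pred B7: B7→B4→B3→B2 stop@B0
  join B9 pred B8: B8 stop@B0
  B0: DF=∅
  B1: DF={B6}
  B2: DF={B2,B5,B6,B8,B9}
  B3: DF={B2,B6,B8,B9}
  B4: DF={B2,B4,B8,B9}
  B5: DF={B6,B8}
  B6: DF={B8}
  B7: DF={B4,B9}
  B8: DF={B9}
  B9: DF=∅

φ for z: defs {B5,B8}
  DF⁺ = {B6,B8,B9}

Answer: ["B6", "B8", "B9"]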